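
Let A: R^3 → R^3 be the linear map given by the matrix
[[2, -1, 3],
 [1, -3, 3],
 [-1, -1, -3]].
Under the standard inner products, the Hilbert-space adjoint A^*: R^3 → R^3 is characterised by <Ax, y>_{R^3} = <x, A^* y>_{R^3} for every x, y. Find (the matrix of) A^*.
A^* = A^T =
[[2, 1, -1],
 [-1, -3, -1],
 [3, 3, -3]]

For real matrices with standard dot products, the defining identity <Ax, y> = <x, A^* y> gives (Ax)^T y = x^T (A^*) y, i.e. x^T A^T y = x^T (A^*) y. Since this holds for all x, y, we must have A^* = A^T. Therefore
A^* =
[[2, 1, -1],
 [-1, -3, -1],
 [3, 3, -3]].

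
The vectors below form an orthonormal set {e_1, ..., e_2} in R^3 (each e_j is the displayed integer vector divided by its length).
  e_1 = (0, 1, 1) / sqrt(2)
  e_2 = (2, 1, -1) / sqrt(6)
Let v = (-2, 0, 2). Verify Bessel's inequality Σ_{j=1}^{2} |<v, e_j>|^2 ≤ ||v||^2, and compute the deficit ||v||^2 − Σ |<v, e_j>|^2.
Σ |<v, e_j>|^2 = 8; ||v||^2 = 8; deficit = 0

Write each e_j = u_j / sqrt(<u_j, u_j>) where u_j is the displayed integer vector. Then <v, e_j> = <v, u_j> / sqrt(<u_j, u_j>), so |<v, e_j>|^2 = <v, u_j>^2 / <u_j, u_j>.
Coefficients: <v, e_1> = 2/sqrt(2), <v, e_2> = -6/sqrt(6).
Square and sum: Σ |<v, e_j>|^2 = 8.
Compute ||v||^2 = v·v = 8.
Deficit = 8 − 8 = 0 ≥ 0, confirming Bessel's inequality. (The deficit equals ||v − Σ <v,e_j> e_j||^2, the squared distance from v to span{e_j}.)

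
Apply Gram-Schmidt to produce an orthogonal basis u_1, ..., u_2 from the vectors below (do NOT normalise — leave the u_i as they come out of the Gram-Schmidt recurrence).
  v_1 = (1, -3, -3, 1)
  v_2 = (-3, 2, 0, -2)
Orthogonal basis:
  u_1 = (1, -3, -3, 1)
  u_2 = (-49/20, 7/20, -33/20, -29/20)

Apply the Gram-Schmidt recurrence
  u_1 = v_1
  u_i = v_i − Σ_{j<i} ((v_i · u_j) / (u_j · u_j)) · u_j.

Step by step this gives:
  u_1 = (1, -3, -3, 1)
  u_2 = (-49/20, 7/20, -33/20, -29/20)

Orthogonality check:
  u_2 · u_1 = 0 (should be 0)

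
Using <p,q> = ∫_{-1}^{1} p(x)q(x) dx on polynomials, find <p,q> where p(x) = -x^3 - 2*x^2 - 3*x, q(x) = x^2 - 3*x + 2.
<p,q> = 56/15

Expand the product: p(x)·q(x) = -x^5 + x^4 + x^3 + 5*x^2 - 6*x.
∫_{-1}^{1} of each monomial x^k gives [2/(k+1) if k even, 0 if k odd]. Integrating term-by-term (or equivalently evaluating the antiderivative F(x) = -x^6/6 + x^5/5 + x^4/4 + 5*x^3/3 - 3*x^2 at the endpoints):
  F(1) − F(−1) = -21/20 − (-287/60) = 56/15.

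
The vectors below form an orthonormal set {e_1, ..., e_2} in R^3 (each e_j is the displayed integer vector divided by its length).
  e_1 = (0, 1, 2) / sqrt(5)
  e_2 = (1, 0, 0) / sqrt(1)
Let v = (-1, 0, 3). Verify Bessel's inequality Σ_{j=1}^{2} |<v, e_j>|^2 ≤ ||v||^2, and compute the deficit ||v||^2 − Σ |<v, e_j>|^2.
Σ |<v, e_j>|^2 = 41/5; ||v||^2 = 10; deficit = 9/5

Write each e_j = u_j / sqrt(<u_j, u_j>) where u_j is the displayed integer vector. Then <v, e_j> = <v, u_j> / sqrt(<u_j, u_j>), so |<v, e_j>|^2 = <v, u_j>^2 / <u_j, u_j>.
Coefficients: <v, e_1> = 6/sqrt(5), <v, e_2> = -1/sqrt(1).
Square and sum: Σ |<v, e_j>|^2 = 41/5.
Compute ||v||^2 = v·v = 10.
Deficit = 10 − 41/5 = 9/5 ≥ 0, confirming Bessel's inequality. (The deficit equals ||v − Σ <v,e_j> e_j||^2, the squared distance from v to span{e_j}.)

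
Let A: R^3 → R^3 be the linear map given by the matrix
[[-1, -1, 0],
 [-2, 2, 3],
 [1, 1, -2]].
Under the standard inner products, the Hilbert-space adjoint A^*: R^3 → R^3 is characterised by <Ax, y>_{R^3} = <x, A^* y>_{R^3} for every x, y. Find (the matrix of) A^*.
A^* = A^T =
[[-1, -2, 1],
 [-1, 2, 1],
 [0, 3, -2]]

For real matrices with standard dot products, the defining identity <Ax, y> = <x, A^* y> gives (Ax)^T y = x^T (A^*) y, i.e. x^T A^T y = x^T (A^*) y. Since this holds for all x, y, we must have A^* = A^T. Therefore
A^* =
[[-1, -2, 1],
 [-1, 2, 1],
 [0, 3, -2]].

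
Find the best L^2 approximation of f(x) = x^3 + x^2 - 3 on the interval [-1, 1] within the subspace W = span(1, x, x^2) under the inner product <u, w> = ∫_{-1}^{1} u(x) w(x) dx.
g(x) = x^2 + 3*x/5 - 3

The best approximation g ∈ W is the orthogonal projection of f onto W. Writing g = a_0 + a_1 x + a_2 x^2, the coefficients solve the normal equations G · a = b where
  G_{ij} = <φ_i, φ_j> and b_i = <f, φ_i>, with φ_0 = 1, φ_1 = x, φ_2 = x^2.
G =
  [2, 0, 2/3]
  [0, 2/3, 0]
  [2/3, 0, 2/5],
b = (-16/3, 2/5, -8/5).
Solving gives a_0 = -3, a_1 = 3/5, a_2 = 1, so
  g(x) = x^2 + 3*x/5 - 3.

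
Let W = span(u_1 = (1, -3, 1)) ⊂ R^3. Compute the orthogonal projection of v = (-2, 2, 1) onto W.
proj_W(v) = (-7/11, 21/11, -7/11)

Set up U = [u_1 | ... | u_1] ∈ R^(3×1). The projector onto W = col(U) is P = U (U^T U)^(-1) U^T.
Compute U^T U =
  [11],
and U^T v = (-7).
Solve U^T U · c = U^T v for the coefficients: c = (-7/11). The projection is proj_W(v) = U c.
Check: (v - proj_W(v)) · u_1 = 0  (should be 0).
Result: proj_W(v) = (-7/11, 21/11, -7/11).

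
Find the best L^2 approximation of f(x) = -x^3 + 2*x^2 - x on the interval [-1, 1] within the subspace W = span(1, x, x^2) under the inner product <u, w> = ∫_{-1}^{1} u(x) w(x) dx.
g(x) = 2*x^2 - 8*x/5

The best approximation g ∈ W is the orthogonal projection of f onto W. Writing g = a_0 + a_1 x + a_2 x^2, the coefficients solve the normal equations G · a = b where
  G_{ij} = <φ_i, φ_j> and b_i = <f, φ_i>, with φ_0 = 1, φ_1 = x, φ_2 = x^2.
G =
  [2, 0, 2/3]
  [0, 2/3, 0]
  [2/3, 0, 2/5],
b = (4/3, -16/15, 4/5).
Solving gives a_0 = 0, a_1 = -8/5, a_2 = 2, so
  g(x) = 2*x^2 - 8*x/5.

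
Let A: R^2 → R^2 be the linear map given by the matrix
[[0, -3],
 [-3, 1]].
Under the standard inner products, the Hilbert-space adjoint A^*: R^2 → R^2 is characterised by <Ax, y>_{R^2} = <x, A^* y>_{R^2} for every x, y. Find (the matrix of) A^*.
A^* = A^T =
[[0, -3],
 [-3, 1]]

For real matrices with standard dot products, the defining identity <Ax, y> = <x, A^* y> gives (Ax)^T y = x^T (A^*) y, i.e. x^T A^T y = x^T (A^*) y. Since this holds for all x, y, we must have A^* = A^T. Therefore
A^* =
[[0, -3],
 [-3, 1]].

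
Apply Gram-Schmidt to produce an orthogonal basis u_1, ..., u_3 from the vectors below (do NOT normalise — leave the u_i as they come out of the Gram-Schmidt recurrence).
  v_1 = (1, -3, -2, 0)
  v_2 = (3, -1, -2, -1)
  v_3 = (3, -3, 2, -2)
Orthogonal basis:
  u_1 = (1, -3, -2, 0)
  u_2 = (16/7, 8/7, -4/7, -1)
  u_3 = (13/11, -21/11, 38/11, -16/11)

Apply the Gram-Schmidt recurrence
  u_1 = v_1
  u_i = v_i − Σ_{j<i} ((v_i · u_j) / (u_j · u_j)) · u_j.

Step by step this gives:
  u_1 = (1, -3, -2, 0)
  u_2 = (16/7, 8/7, -4/7, -1)
  u_3 = (13/11, -21/11, 38/11, -16/11)

Orthogonality check:
  u_2 · u_1 = 0 (should be 0)
  u_3 · u_1 = 0 (should be 0)
  u_3 · u_2 = 0 (should be 0)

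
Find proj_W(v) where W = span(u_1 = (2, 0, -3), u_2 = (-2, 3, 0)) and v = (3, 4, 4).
proj_W(v) = (-24/17, 18/17, 18/17)

Set up U = [u_1 | ... | u_2] ∈ R^(3×2). The projector onto W = col(U) is P = U (U^T U)^(-1) U^T.
Compute U^T U =
  [13, -4]
  [-4, 13],
and U^T v = (-6, 6).
Solve U^T U · c = U^T v for the coefficients: c = (-6/17, 6/17). The projection is proj_W(v) = U c.
Check: (v - proj_W(v)) · u_1 = 0  (should be 0).
Check: (v - proj_W(v)) · u_2 = 0  (should be 0).
Result: proj_W(v) = (-24/17, 18/17, 18/17).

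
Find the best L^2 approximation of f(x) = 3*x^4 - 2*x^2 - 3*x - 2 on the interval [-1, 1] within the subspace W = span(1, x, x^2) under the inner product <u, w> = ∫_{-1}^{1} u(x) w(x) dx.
g(x) = 4*x^2/7 - 3*x - 79/35

The best approximation g ∈ W is the orthogonal projection of f onto W. Writing g = a_0 + a_1 x + a_2 x^2, the coefficients solve the normal equations G · a = b where
  G_{ij} = <φ_i, φ_j> and b_i = <f, φ_i>, with φ_0 = 1, φ_1 = x, φ_2 = x^2.
G =
  [2, 0, 2/3]
  [0, 2/3, 0]
  [2/3, 0, 2/5],
b = (-62/15, -2, -134/105).
Solving gives a_0 = -79/35, a_1 = -3, a_2 = 4/7, so
  g(x) = 4*x^2/7 - 3*x - 79/35.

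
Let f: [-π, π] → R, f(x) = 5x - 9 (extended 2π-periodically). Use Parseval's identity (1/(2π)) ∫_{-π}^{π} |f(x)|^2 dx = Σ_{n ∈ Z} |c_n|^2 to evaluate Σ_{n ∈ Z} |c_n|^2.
Σ |c_n|^2 = 25π^2/3 + 81

Expand and integrate term by term over [-π, π]:
  ∫ (5x)^2 dx = 25·(2π^3/3); ∫ 2·5·(-9)·x dx = 0 (odd integrand); ∫ (-9)^2 dx = 81·2π.
So (1/(2π)) ∫_{-π}^{π} (5x - 9)^2 dx = 25π^2/3 + 81 = 25π^2/3 + 81.
Parseval ⇒ Σ |c_n|^2 = 25π^2/3 + 81.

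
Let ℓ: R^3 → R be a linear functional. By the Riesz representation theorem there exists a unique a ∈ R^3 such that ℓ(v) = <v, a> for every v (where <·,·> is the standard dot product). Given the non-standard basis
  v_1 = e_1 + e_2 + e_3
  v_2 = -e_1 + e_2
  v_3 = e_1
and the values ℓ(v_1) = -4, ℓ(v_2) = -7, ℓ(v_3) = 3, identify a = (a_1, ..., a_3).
a = (3, -4, -3)

Write a = (a_1, ..., a_3) in the standard basis. For each basis vector v_i, ℓ(v_i) = <v_i, a> is a linear equation in the a_j's. Collect the n equations into a matrix system V a = ℓ, where row i of V is v_i (expressed in the standard basis). Since V is invertible (lower-triangular with 1s on the diagonal, up to permutation), solve by back-substitution:
  V =
[[1, 1, 1],
 [-1, 1, 0],
 [1, 0, 0]]
  V a = (-4, -7, 3)
Solving gives a = (3, -4, -3).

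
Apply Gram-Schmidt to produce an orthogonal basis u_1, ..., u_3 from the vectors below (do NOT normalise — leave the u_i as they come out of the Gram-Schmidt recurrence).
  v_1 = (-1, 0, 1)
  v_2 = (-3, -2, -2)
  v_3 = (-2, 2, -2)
Orthogonal basis:
  u_1 = (-1, 0, 1)
  u_2 = (-5/2, -2, -5/2)
  u_3 = (-12/11, 30/11, -12/11)

Apply the Gram-Schmidt recurrence
  u_1 = v_1
  u_i = v_i − Σ_{j<i} ((v_i · u_j) / (u_j · u_j)) · u_j.

Step by step this gives:
  u_1 = (-1, 0, 1)
  u_2 = (-5/2, -2, -5/2)
  u_3 = (-12/11, 30/11, -12/11)

Orthogonality check:
  u_2 · u_1 = 0 (should be 0)
  u_3 · u_1 = 0 (should be 0)
  u_3 · u_2 = 0 (should be 0)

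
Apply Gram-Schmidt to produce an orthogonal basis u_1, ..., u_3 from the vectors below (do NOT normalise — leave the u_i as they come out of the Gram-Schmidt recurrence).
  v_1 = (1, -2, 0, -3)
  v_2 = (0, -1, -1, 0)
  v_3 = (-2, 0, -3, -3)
Orthogonal basis:
  u_1 = (1, -2, 0, -3)
  u_2 = (-1/7, -5/7, -1, 3/7)
  u_3 = (-7/3, 11/6, -11/6, -2)

Apply the Gram-Schmidt recurrence
  u_1 = v_1
  u_i = v_i − Σ_{j<i} ((v_i · u_j) / (u_j · u_j)) · u_j.

Step by step this gives:
  u_1 = (1, -2, 0, -3)
  u_2 = (-1/7, -5/7, -1, 3/7)
  u_3 = (-7/3, 11/6, -11/6, -2)

Orthogonality check:
  u_2 · u_1 = 0 (should be 0)
  u_3 · u_1 = 0 (should be 0)
  u_3 · u_2 = 0 (should be 0)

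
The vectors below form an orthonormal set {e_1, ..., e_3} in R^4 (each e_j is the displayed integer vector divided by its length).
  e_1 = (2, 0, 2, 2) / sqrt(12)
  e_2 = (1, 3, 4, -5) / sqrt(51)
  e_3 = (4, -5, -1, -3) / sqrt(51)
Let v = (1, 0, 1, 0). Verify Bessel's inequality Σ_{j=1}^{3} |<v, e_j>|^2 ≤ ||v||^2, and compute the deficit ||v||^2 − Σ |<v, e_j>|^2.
Σ |<v, e_j>|^2 = 2; ||v||^2 = 2; deficit = 0

Write each e_j = u_j / sqrt(<u_j, u_j>) where u_j is the displayed integer vector. Then <v, e_j> = <v, u_j> / sqrt(<u_j, u_j>), so |<v, e_j>|^2 = <v, u_j>^2 / <u_j, u_j>.
Coefficients: <v, e_1> = 4/sqrt(12), <v, e_2> = 5/sqrt(51), <v, e_3> = 3/sqrt(51).
Square and sum: Σ |<v, e_j>|^2 = 2.
Compute ||v||^2 = v·v = 2.
Deficit = 2 − 2 = 0 ≥ 0, confirming Bessel's inequality. (The deficit equals ||v − Σ <v,e_j> e_j||^2, the squared distance from v to span{e_j}.)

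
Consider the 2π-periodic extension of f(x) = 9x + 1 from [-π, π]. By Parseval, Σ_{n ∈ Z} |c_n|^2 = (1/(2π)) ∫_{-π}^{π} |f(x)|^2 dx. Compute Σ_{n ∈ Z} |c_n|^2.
Σ |c_n|^2 = 27π^2 + 1

Expand and integrate term by term over [-π, π]:
  ∫ (9x)^2 dx = 81·(2π^3/3); ∫ 2·9·(1)·x dx = 0 (odd integrand); ∫ 1^2 dx = 1·2π.
So (1/(2π)) ∫_{-π}^{π} (9x + 1)^2 dx = 81π^2/3 + 1 = 27π^2 + 1.
Parseval ⇒ Σ |c_n|^2 = 27π^2 + 1.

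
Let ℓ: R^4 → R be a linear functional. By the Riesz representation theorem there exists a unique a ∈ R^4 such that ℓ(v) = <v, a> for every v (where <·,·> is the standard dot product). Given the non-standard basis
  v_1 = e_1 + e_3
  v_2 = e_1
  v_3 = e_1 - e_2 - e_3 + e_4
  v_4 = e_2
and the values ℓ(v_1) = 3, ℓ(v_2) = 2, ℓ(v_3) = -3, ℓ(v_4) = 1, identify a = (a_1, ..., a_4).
a = (2, 1, 1, -3)

Write a = (a_1, ..., a_4) in the standard basis. For each basis vector v_i, ℓ(v_i) = <v_i, a> is a linear equation in the a_j's. Collect the n equations into a matrix system V a = ℓ, where row i of V is v_i (expressed in the standard basis). Since V is invertible (lower-triangular with 1s on the diagonal, up to permutation), solve by back-substitution:
  V =
[[1, 0, 1, 0],
 [1, 0, 0, 0],
 [1, -1, -1, 1],
 [0, 1, 0, 0]]
  V a = (3, 2, -3, 1)
Solving gives a = (2, 1, 1, -3).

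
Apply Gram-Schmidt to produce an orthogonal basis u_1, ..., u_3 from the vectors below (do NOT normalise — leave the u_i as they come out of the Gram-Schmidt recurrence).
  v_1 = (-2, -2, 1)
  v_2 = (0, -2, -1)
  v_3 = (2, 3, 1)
Orthogonal basis:
  u_1 = (-2, -2, 1)
  u_2 = (2/3, -4/3, -4/3)
  u_3 = (2/3, -1/3, 2/3)

Apply the Gram-Schmidt recurrence
  u_1 = v_1
  u_i = v_i − Σ_{j<i} ((v_i · u_j) / (u_j · u_j)) · u_j.

Step by step this gives:
  u_1 = (-2, -2, 1)
  u_2 = (2/3, -4/3, -4/3)
  u_3 = (2/3, -1/3, 2/3)

Orthogonality check:
  u_2 · u_1 = 0 (should be 0)
  u_3 · u_1 = 0 (should be 0)
  u_3 · u_2 = 0 (should be 0)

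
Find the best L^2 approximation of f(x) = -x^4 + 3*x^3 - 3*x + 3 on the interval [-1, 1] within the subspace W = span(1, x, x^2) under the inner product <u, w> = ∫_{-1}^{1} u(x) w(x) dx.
g(x) = -6*x^2/7 - 6*x/5 + 108/35

The best approximation g ∈ W is the orthogonal projection of f onto W. Writing g = a_0 + a_1 x + a_2 x^2, the coefficients solve the normal equations G · a = b where
  G_{ij} = <φ_i, φ_j> and b_i = <f, φ_i>, with φ_0 = 1, φ_1 = x, φ_2 = x^2.
G =
  [2, 0, 2/3]
  [0, 2/3, 0]
  [2/3, 0, 2/5],
b = (28/5, -4/5, 12/7).
Solving gives a_0 = 108/35, a_1 = -6/5, a_2 = -6/7, so
  g(x) = -6*x^2/7 - 6*x/5 + 108/35.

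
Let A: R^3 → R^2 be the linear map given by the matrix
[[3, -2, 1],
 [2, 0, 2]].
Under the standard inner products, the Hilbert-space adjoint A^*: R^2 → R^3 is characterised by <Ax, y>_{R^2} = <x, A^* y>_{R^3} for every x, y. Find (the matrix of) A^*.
A^* = A^T =
[[3, 2],
 [-2, 0],
 [1, 2]]

For real matrices with standard dot products, the defining identity <Ax, y> = <x, A^* y> gives (Ax)^T y = x^T (A^*) y, i.e. x^T A^T y = x^T (A^*) y. Since this holds for all x, y, we must have A^* = A^T. Therefore
A^* =
[[3, 2],
 [-2, 0],
 [1, 2]].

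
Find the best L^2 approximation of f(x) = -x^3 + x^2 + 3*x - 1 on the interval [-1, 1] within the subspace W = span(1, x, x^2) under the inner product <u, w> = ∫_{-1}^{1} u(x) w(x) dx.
g(x) = x^2 + 12*x/5 - 1

The best approximation g ∈ W is the orthogonal projection of f onto W. Writing g = a_0 + a_1 x + a_2 x^2, the coefficients solve the normal equations G · a = b where
  G_{ij} = <φ_i, φ_j> and b_i = <f, φ_i>, with φ_0 = 1, φ_1 = x, φ_2 = x^2.
G =
  [2, 0, 2/3]
  [0, 2/3, 0]
  [2/3, 0, 2/5],
b = (-4/3, 8/5, -4/15).
Solving gives a_0 = -1, a_1 = 12/5, a_2 = 1, so
  g(x) = x^2 + 12*x/5 - 1.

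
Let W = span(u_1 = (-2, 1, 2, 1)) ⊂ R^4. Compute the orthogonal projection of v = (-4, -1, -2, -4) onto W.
proj_W(v) = (1/5, -1/10, -1/5, -1/10)

Set up U = [u_1 | ... | u_1] ∈ R^(4×1). The projector onto W = col(U) is P = U (U^T U)^(-1) U^T.
Compute U^T U =
  [10],
and U^T v = (-1).
Solve U^T U · c = U^T v for the coefficients: c = (-1/10). The projection is proj_W(v) = U c.
Check: (v - proj_W(v)) · u_1 = 0  (should be 0).
Result: proj_W(v) = (1/5, -1/10, -1/5, -1/10).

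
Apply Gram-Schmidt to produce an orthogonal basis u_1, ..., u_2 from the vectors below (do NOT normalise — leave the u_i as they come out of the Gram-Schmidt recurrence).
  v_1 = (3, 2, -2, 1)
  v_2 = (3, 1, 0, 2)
Orthogonal basis:
  u_1 = (3, 2, -2, 1)
  u_2 = (5/6, -4/9, 13/9, 23/18)

Apply the Gram-Schmidt recurrence
  u_1 = v_1
  u_i = v_i − Σ_{j<i} ((v_i · u_j) / (u_j · u_j)) · u_j.

Step by step this gives:
  u_1 = (3, 2, -2, 1)
  u_2 = (5/6, -4/9, 13/9, 23/18)

Orthogonality check:
  u_2 · u_1 = 0 (should be 0)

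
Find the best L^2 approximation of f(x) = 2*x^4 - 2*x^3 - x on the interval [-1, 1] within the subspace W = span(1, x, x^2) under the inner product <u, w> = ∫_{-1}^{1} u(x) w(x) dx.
g(x) = 12*x^2/7 - 11*x/5 - 6/35

The best approximation g ∈ W is the orthogonal projection of f onto W. Writing g = a_0 + a_1 x + a_2 x^2, the coefficients solve the normal equations G · a = b where
  G_{ij} = <φ_i, φ_j> and b_i = <f, φ_i>, with φ_0 = 1, φ_1 = x, φ_2 = x^2.
G =
  [2, 0, 2/3]
  [0, 2/3, 0]
  [2/3, 0, 2/5],
b = (4/5, -22/15, 4/7).
Solving gives a_0 = -6/35, a_1 = -11/5, a_2 = 12/7, so
  g(x) = 12*x^2/7 - 11*x/5 - 6/35.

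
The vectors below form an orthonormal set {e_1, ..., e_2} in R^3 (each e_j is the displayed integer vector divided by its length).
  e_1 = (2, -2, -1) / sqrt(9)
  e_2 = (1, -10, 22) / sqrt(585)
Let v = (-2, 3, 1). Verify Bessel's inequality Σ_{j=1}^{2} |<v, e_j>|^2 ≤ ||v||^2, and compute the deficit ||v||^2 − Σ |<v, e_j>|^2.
Σ |<v, e_j>|^2 = 177/13; ||v||^2 = 14; deficit = 5/13

Write each e_j = u_j / sqrt(<u_j, u_j>) where u_j is the displayed integer vector. Then <v, e_j> = <v, u_j> / sqrt(<u_j, u_j>), so |<v, e_j>|^2 = <v, u_j>^2 / <u_j, u_j>.
Coefficients: <v, e_1> = -11/sqrt(9), <v, e_2> = -10/sqrt(585).
Square and sum: Σ |<v, e_j>|^2 = 177/13.
Compute ||v||^2 = v·v = 14.
Deficit = 14 − 177/13 = 5/13 ≥ 0, confirming Bessel's inequality. (The deficit equals ||v − Σ <v,e_j> e_j||^2, the squared distance from v to span{e_j}.)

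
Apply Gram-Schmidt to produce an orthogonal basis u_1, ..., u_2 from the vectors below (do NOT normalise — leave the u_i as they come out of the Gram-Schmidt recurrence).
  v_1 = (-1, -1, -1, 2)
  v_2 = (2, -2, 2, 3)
Orthogonal basis:
  u_1 = (-1, -1, -1, 2)
  u_2 = (18/7, -10/7, 18/7, 13/7)

Apply the Gram-Schmidt recurrence
  u_1 = v_1
  u_i = v_i − Σ_{j<i} ((v_i · u_j) / (u_j · u_j)) · u_j.

Step by step this gives:
  u_1 = (-1, -1, -1, 2)
  u_2 = (18/7, -10/7, 18/7, 13/7)

Orthogonality check:
  u_2 · u_1 = 0 (should be 0)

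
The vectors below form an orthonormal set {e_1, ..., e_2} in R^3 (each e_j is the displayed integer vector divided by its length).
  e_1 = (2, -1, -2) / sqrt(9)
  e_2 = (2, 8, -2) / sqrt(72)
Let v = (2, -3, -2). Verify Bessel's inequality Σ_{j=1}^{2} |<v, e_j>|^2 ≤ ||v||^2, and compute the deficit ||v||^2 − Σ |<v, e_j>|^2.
Σ |<v, e_j>|^2 = 17; ||v||^2 = 17; deficit = 0

Write each e_j = u_j / sqrt(<u_j, u_j>) where u_j is the displayed integer vector. Then <v, e_j> = <v, u_j> / sqrt(<u_j, u_j>), so |<v, e_j>|^2 = <v, u_j>^2 / <u_j, u_j>.
Coefficients: <v, e_1> = 11/sqrt(9), <v, e_2> = -16/sqrt(72).
Square and sum: Σ |<v, e_j>|^2 = 17.
Compute ||v||^2 = v·v = 17.
Deficit = 17 − 17 = 0 ≥ 0, confirming Bessel's inequality. (The deficit equals ||v − Σ <v,e_j> e_j||^2, the squared distance from v to span{e_j}.)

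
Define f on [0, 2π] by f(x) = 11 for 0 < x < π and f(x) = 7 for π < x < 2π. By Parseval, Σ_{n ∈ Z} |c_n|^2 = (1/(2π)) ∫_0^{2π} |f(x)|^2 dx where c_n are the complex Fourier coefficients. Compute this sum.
Σ |c_n|^2 = 85

Parseval equates the L^2 energy of f (normalised by 1/(2π)) with the ℓ^2 sum of its Fourier coefficients: (1/(2π)) ∫_0^{2π} |f|^2 = Σ |c_n|^2.
Compute the left side: (1/(2π)) [∫_0^π 11^2 dx + ∫_π^{2π} 7^2 dx] = (1/(2π)) · (121π + 49π) = (121 + 49)/2 = 85.
So Σ_{n ∈ Z} |c_n|^2 = 85.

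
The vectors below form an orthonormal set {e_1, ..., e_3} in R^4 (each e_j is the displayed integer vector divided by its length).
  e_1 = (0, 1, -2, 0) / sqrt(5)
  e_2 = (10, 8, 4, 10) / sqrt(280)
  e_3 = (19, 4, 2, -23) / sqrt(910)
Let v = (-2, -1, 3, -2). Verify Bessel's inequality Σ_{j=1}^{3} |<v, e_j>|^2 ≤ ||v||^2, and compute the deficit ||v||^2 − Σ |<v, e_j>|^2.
Σ |<v, e_j>|^2 = 189/13; ||v||^2 = 18; deficit = 45/13

Write each e_j = u_j / sqrt(<u_j, u_j>) where u_j is the displayed integer vector. Then <v, e_j> = <v, u_j> / sqrt(<u_j, u_j>), so |<v, e_j>|^2 = <v, u_j>^2 / <u_j, u_j>.
Coefficients: <v, e_1> = -7/sqrt(5), <v, e_2> = -36/sqrt(280), <v, e_3> = 10/sqrt(910).
Square and sum: Σ |<v, e_j>|^2 = 189/13.
Compute ||v||^2 = v·v = 18.
Deficit = 18 − 189/13 = 45/13 ≥ 0, confirming Bessel's inequality. (The deficit equals ||v − Σ <v,e_j> e_j||^2, the squared distance from v to span{e_j}.)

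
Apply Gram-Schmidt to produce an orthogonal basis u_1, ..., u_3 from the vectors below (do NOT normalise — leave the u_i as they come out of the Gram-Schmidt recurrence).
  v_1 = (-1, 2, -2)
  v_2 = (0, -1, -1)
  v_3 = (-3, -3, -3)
Orthogonal basis:
  u_1 = (-1, 2, -2)
  u_2 = (0, -1, -1)
  u_3 = (-8/3, -2/3, 2/3)

Apply the Gram-Schmidt recurrence
  u_1 = v_1
  u_i = v_i − Σ_{j<i} ((v_i · u_j) / (u_j · u_j)) · u_j.

Step by step this gives:
  u_1 = (-1, 2, -2)
  u_2 = (0, -1, -1)
  u_3 = (-8/3, -2/3, 2/3)

Orthogonality check:
  u_2 · u_1 = 0 (should be 0)
  u_3 · u_1 = 0 (should be 0)
  u_3 · u_2 = 0 (should be 0)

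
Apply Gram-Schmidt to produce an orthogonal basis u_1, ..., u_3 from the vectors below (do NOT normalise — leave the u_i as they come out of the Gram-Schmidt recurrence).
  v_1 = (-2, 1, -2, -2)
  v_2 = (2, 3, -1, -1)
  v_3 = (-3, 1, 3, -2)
Orthogonal basis:
  u_1 = (-2, 1, -2, -2)
  u_2 = (32/13, 36/13, -7/13, -7/13)
  u_3 = (-125/93, 50/31, 665/186, -265/186)

Apply the Gram-Schmidt recurrence
  u_1 = v_1
  u_i = v_i − Σ_{j<i} ((v_i · u_j) / (u_j · u_j)) · u_j.

Step by step this gives:
  u_1 = (-2, 1, -2, -2)
  u_2 = (32/13, 36/13, -7/13, -7/13)
  u_3 = (-125/93, 50/31, 665/186, -265/186)

Orthogonality check:
  u_2 · u_1 = 0 (should be 0)
  u_3 · u_1 = 0 (should be 0)
  u_3 · u_2 = 0 (should be 0)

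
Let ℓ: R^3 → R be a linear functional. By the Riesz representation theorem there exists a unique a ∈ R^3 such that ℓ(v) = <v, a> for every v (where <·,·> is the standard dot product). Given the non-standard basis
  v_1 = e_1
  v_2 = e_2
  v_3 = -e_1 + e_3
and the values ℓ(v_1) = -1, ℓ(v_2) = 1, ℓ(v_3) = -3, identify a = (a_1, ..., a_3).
a = (-1, 1, -4)

Write a = (a_1, ..., a_3) in the standard basis. For each basis vector v_i, ℓ(v_i) = <v_i, a> is a linear equation in the a_j's. Collect the n equations into a matrix system V a = ℓ, where row i of V is v_i (expressed in the standard basis). Since V is invertible (lower-triangular with 1s on the diagonal, up to permutation), solve by back-substitution:
  V =
[[1, 0, 0],
 [0, 1, 0],
 [-1, 0, 1]]
  V a = (-1, 1, -3)
Solving gives a = (-1, 1, -4).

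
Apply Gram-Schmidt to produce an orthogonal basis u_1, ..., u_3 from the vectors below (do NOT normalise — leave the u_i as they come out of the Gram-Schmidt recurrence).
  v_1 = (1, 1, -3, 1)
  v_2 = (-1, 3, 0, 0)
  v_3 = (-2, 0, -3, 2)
Orthogonal basis:
  u_1 = (1, 1, -3, 1)
  u_2 = (-7/6, 17/6, 1/2, -1/6)
  u_3 = (-78/29, -26/29, -45/58, 73/58)

Apply the Gram-Schmidt recurrence
  u_1 = v_1
  u_i = v_i − Σ_{j<i} ((v_i · u_j) / (u_j · u_j)) · u_j.

Step by step this gives:
  u_1 = (1, 1, -3, 1)
  u_2 = (-7/6, 17/6, 1/2, -1/6)
  u_3 = (-78/29, -26/29, -45/58, 73/58)

Orthogonality check:
  u_2 · u_1 = 0 (should be 0)
  u_3 · u_1 = 0 (should be 0)
  u_3 · u_2 = 0 (should be 0)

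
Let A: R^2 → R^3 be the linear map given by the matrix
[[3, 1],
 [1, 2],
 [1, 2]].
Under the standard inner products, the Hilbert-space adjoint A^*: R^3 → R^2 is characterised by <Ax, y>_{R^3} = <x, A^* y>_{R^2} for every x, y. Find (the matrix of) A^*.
A^* = A^T =
[[3, 1, 1],
 [1, 2, 2]]

For real matrices with standard dot products, the defining identity <Ax, y> = <x, A^* y> gives (Ax)^T y = x^T (A^*) y, i.e. x^T A^T y = x^T (A^*) y. Since this holds for all x, y, we must have A^* = A^T. Therefore
A^* =
[[3, 1, 1],
 [1, 2, 2]].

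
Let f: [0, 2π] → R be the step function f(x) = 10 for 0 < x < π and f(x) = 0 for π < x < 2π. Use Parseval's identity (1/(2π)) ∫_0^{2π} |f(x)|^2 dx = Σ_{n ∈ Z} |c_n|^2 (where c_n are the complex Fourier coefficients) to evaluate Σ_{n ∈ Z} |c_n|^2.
Σ |c_n|^2 = 50

Parseval equates the L^2 energy of f (normalised by 1/(2π)) with the ℓ^2 sum of its Fourier coefficients: (1/(2π)) ∫_0^{2π} |f|^2 = Σ |c_n|^2.
Compute the left side: (1/(2π)) [∫_0^π 10^2 dx + ∫_π^{2π} 0^2 dx] = (1/(2π)) · (100π + 0π) = (100 + 0)/2 = 50.
So Σ_{n ∈ Z} |c_n|^2 = 50.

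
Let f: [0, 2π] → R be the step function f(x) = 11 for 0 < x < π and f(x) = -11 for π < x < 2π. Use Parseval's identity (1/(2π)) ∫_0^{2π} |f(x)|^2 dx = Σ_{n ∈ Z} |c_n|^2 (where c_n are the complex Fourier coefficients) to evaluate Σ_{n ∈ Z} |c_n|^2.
Σ |c_n|^2 = 121

Parseval equates the L^2 energy of f (normalised by 1/(2π)) with the ℓ^2 sum of its Fourier coefficients: (1/(2π)) ∫_0^{2π} |f|^2 = Σ |c_n|^2.
Compute the left side: (1/(2π)) [∫_0^π 11^2 dx + ∫_π^{2π} (-11)^2 dx] = (1/(2π)) · (121π + 121π) = (121 + 121)/2 = 121.
So Σ_{n ∈ Z} |c_n|^2 = 121.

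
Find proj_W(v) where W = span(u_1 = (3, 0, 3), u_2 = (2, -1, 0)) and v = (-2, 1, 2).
proj_W(v) = (-5/3, 5/3, 5/3)

Set up U = [u_1 | ... | u_2] ∈ R^(3×2). The projector onto W = col(U) is P = U (U^T U)^(-1) U^T.
Compute U^T U =
  [18, 6]
  [6, 5],
and U^T v = (0, -5).
Solve U^T U · c = U^T v for the coefficients: c = (5/9, -5/3). The projection is proj_W(v) = U c.
Check: (v - proj_W(v)) · u_1 = 0  (should be 0).
Check: (v - proj_W(v)) · u_2 = 0  (should be 0).
Result: proj_W(v) = (-5/3, 5/3, 5/3).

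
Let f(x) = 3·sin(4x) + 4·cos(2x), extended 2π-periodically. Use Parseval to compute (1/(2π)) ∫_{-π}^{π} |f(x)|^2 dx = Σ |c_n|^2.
Σ |c_n|^2 = 25/2

Expand |f|^2 and use orthogonality of {sin(nx), cos(mx)} on [-π, π]:
  ∫_{-π}^{π} sin(nx)^2 dx = π, ∫ cos(mx)^2 dx = π, and cross terms integrate to 0.
So ∫_{-π}^{π} f(x)^2 dx = 3^2 · π + 4^2 · π = (9 + 16)π.
Divide by 2π: (9 + 16)/2 = 25/2.
By Parseval, this equals Σ |c_n|^2.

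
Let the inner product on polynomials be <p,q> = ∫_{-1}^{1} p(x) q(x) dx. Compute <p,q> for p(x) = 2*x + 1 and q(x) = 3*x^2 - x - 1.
<p,q> = -4/3

Expand the product: p(x)·q(x) = 6*x^3 + x^2 - 3*x - 1.
∫_{-1}^{1} of each monomial x^k gives [2/(k+1) if k even, 0 if k odd]. Integrating term-by-term (or equivalently evaluating the antiderivative F(x) = 3*x^4/2 + x^3/3 - 3*x^2/2 - x at the endpoints):
  F(1) − F(−1) = -2/3 − (2/3) = -4/3.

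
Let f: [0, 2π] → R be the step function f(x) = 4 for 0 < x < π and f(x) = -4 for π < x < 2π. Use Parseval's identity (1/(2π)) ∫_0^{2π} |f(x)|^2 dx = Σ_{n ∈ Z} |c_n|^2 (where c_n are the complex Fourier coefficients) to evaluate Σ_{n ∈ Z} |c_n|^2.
Σ |c_n|^2 = 16

Parseval equates the L^2 energy of f (normalised by 1/(2π)) with the ℓ^2 sum of its Fourier coefficients: (1/(2π)) ∫_0^{2π} |f|^2 = Σ |c_n|^2.
Compute the left side: (1/(2π)) [∫_0^π 4^2 dx + ∫_π^{2π} (-4)^2 dx] = (1/(2π)) · (16π + 16π) = (16 + 16)/2 = 16.
So Σ_{n ∈ Z} |c_n|^2 = 16.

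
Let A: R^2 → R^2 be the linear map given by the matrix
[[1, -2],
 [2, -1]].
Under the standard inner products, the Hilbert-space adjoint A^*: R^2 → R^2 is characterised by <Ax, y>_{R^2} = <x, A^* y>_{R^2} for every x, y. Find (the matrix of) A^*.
A^* = A^T =
[[1, 2],
 [-2, -1]]

For real matrices with standard dot products, the defining identity <Ax, y> = <x, A^* y> gives (Ax)^T y = x^T (A^*) y, i.e. x^T A^T y = x^T (A^*) y. Since this holds for all x, y, we must have A^* = A^T. Therefore
A^* =
[[1, 2],
 [-2, -1]].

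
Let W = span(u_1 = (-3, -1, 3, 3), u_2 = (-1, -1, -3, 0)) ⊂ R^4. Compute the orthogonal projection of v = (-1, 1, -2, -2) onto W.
proj_W(v) = (122/283, -38/283, -594/283, -240/283)

Set up U = [u_1 | ... | u_2] ∈ R^(4×2). The projector onto W = col(U) is P = U (U^T U)^(-1) U^T.
Compute U^T U =
  [28, -5]
  [-5, 11],
and U^T v = (-10, 6).
Solve U^T U · c = U^T v for the coefficients: c = (-80/283, 118/283). The projection is proj_W(v) = U c.
Check: (v - proj_W(v)) · u_1 = 0  (should be 0).
Check: (v - proj_W(v)) · u_2 = 0  (should be 0).
Result: proj_W(v) = (122/283, -38/283, -594/283, -240/283).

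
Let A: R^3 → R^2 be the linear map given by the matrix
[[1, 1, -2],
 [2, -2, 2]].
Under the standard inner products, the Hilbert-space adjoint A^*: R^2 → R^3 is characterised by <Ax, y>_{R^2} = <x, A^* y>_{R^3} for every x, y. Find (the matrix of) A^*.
A^* = A^T =
[[1, 2],
 [1, -2],
 [-2, 2]]

For real matrices with standard dot products, the defining identity <Ax, y> = <x, A^* y> gives (Ax)^T y = x^T (A^*) y, i.e. x^T A^T y = x^T (A^*) y. Since this holds for all x, y, we must have A^* = A^T. Therefore
A^* =
[[1, 2],
 [1, -2],
 [-2, 2]].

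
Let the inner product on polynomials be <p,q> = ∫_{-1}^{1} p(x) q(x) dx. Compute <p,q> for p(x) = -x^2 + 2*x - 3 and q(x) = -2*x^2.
<p,q> = 24/5

Expand the product: p(x)·q(x) = 2*x^4 - 4*x^3 + 6*x^2.
∫_{-1}^{1} of each monomial x^k gives [2/(k+1) if k even, 0 if k odd]. Integrating term-by-term (or equivalently evaluating the antiderivative F(x) = 2*x^5/5 - x^4 + 2*x^3 at the endpoints):
  F(1) − F(−1) = 7/5 − (-17/5) = 24/5.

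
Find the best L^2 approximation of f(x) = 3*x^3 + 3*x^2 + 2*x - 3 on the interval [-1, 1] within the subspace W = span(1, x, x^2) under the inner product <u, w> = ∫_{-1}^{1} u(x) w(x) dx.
g(x) = 3*x^2 + 19*x/5 - 3

The best approximation g ∈ W is the orthogonal projection of f onto W. Writing g = a_0 + a_1 x + a_2 x^2, the coefficients solve the normal equations G · a = b where
  G_{ij} = <φ_i, φ_j> and b_i = <f, φ_i>, with φ_0 = 1, φ_1 = x, φ_2 = x^2.
G =
  [2, 0, 2/3]
  [0, 2/3, 0]
  [2/3, 0, 2/5],
b = (-4, 38/15, -4/5).
Solving gives a_0 = -3, a_1 = 19/5, a_2 = 3, so
  g(x) = 3*x^2 + 19*x/5 - 3.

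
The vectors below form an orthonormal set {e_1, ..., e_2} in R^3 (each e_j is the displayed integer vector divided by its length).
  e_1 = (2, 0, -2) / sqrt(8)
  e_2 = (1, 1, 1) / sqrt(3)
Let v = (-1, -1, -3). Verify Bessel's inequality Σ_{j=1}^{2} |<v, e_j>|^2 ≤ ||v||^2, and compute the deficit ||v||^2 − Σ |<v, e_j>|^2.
Σ |<v, e_j>|^2 = 31/3; ||v||^2 = 11; deficit = 2/3

Write each e_j = u_j / sqrt(<u_j, u_j>) where u_j is the displayed integer vector. Then <v, e_j> = <v, u_j> / sqrt(<u_j, u_j>), so |<v, e_j>|^2 = <v, u_j>^2 / <u_j, u_j>.
Coefficients: <v, e_1> = 4/sqrt(8), <v, e_2> = -5/sqrt(3).
Square and sum: Σ |<v, e_j>|^2 = 31/3.
Compute ||v||^2 = v·v = 11.
Deficit = 11 − 31/3 = 2/3 ≥ 0, confirming Bessel's inequality. (The deficit equals ||v − Σ <v,e_j> e_j||^2, the squared distance from v to span{e_j}.)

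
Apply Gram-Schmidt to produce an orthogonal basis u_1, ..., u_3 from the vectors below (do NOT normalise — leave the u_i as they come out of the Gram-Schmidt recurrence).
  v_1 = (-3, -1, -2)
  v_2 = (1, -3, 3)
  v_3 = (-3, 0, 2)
Orthogonal basis:
  u_1 = (-3, -1, -2)
  u_2 = (-2/7, -24/7, 15/7)
  u_3 = (-423/230, 329/230, 47/23)

Apply the Gram-Schmidt recurrence
  u_1 = v_1
  u_i = v_i − Σ_{j<i} ((v_i · u_j) / (u_j · u_j)) · u_j.

Step by step this gives:
  u_1 = (-3, -1, -2)
  u_2 = (-2/7, -24/7, 15/7)
  u_3 = (-423/230, 329/230, 47/23)

Orthogonality check:
  u_2 · u_1 = 0 (should be 0)
  u_3 · u_1 = 0 (should be 0)
  u_3 · u_2 = 0 (should be 0)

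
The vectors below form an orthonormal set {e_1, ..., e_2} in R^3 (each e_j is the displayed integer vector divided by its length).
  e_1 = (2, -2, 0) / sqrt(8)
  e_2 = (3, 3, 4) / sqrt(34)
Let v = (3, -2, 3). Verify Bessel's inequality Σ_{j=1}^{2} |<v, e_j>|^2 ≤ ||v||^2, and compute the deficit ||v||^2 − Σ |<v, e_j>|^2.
Σ |<v, e_j>|^2 = 325/17; ||v||^2 = 22; deficit = 49/17

Write each e_j = u_j / sqrt(<u_j, u_j>) where u_j is the displayed integer vector. Then <v, e_j> = <v, u_j> / sqrt(<u_j, u_j>), so |<v, e_j>|^2 = <v, u_j>^2 / <u_j, u_j>.
Coefficients: <v, e_1> = 10/sqrt(8), <v, e_2> = 15/sqrt(34).
Square and sum: Σ |<v, e_j>|^2 = 325/17.
Compute ||v||^2 = v·v = 22.
Deficit = 22 − 325/17 = 49/17 ≥ 0, confirming Bessel's inequality. (The deficit equals ||v − Σ <v,e_j> e_j||^2, the squared distance from v to span{e_j}.)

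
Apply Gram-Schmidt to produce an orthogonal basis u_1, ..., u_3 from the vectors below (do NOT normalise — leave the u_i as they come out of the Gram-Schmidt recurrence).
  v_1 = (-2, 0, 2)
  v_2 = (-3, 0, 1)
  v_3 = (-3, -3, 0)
Orthogonal basis:
  u_1 = (-2, 0, 2)
  u_2 = (-1, 0, -1)
  u_3 = (0, -3, 0)

Apply the Gram-Schmidt recurrence
  u_1 = v_1
  u_i = v_i − Σ_{j<i} ((v_i · u_j) / (u_j · u_j)) · u_j.

Step by step this gives:
  u_1 = (-2, 0, 2)
  u_2 = (-1, 0, -1)
  u_3 = (0, -3, 0)

Orthogonality check:
  u_2 · u_1 = 0 (should be 0)
  u_3 · u_1 = 0 (should be 0)
  u_3 · u_2 = 0 (should be 0)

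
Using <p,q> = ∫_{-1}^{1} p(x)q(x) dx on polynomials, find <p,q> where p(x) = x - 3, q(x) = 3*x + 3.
<p,q> = -16

Expand the product: p(x)·q(x) = 3*x^2 - 6*x - 9.
∫_{-1}^{1} of each monomial x^k gives [2/(k+1) if k even, 0 if k odd]. Integrating term-by-term (or equivalently evaluating the antiderivative F(x) = x^3 - 3*x^2 - 9*x at the endpoints):
  F(1) − F(−1) = -11 − (5) = -16.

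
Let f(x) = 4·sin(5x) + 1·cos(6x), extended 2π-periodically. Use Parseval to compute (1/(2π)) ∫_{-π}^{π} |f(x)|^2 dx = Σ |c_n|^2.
Σ |c_n|^2 = 17/2

Expand |f|^2 and use orthogonality of {sin(nx), cos(mx)} on [-π, π]:
  ∫_{-π}^{π} sin(nx)^2 dx = π, ∫ cos(mx)^2 dx = π, and cross terms integrate to 0.
So ∫_{-π}^{π} f(x)^2 dx = 4^2 · π + 1^2 · π = (16 + 1)π.
Divide by 2π: (16 + 1)/2 = 17/2.
By Parseval, this equals Σ |c_n|^2.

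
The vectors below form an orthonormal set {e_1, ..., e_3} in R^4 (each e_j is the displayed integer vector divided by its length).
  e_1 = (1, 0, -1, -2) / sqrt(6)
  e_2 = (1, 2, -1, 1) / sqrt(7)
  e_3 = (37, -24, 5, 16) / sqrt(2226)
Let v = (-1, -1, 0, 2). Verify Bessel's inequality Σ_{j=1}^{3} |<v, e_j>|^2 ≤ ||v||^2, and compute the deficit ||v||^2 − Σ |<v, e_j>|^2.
Σ |<v, e_j>|^2 = 237/53; ||v||^2 = 6; deficit = 81/53

Write each e_j = u_j / sqrt(<u_j, u_j>) where u_j is the displayed integer vector. Then <v, e_j> = <v, u_j> / sqrt(<u_j, u_j>), so |<v, e_j>|^2 = <v, u_j>^2 / <u_j, u_j>.
Coefficients: <v, e_1> = -5/sqrt(6), <v, e_2> = -1/sqrt(7), <v, e_3> = 19/sqrt(2226).
Square and sum: Σ |<v, e_j>|^2 = 237/53.
Compute ||v||^2 = v·v = 6.
Deficit = 6 − 237/53 = 81/53 ≥ 0, confirming Bessel's inequality. (The deficit equals ||v − Σ <v,e_j> e_j||^2, the squared distance from v to span{e_j}.)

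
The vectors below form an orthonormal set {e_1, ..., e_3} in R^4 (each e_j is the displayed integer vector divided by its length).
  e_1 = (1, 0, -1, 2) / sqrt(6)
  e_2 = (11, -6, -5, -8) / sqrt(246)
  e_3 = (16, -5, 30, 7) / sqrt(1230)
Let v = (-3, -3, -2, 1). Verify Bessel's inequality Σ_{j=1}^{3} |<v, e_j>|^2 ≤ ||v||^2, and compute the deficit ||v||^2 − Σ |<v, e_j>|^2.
Σ |<v, e_j>|^2 = 103/15; ||v||^2 = 23; deficit = 242/15

Write each e_j = u_j / sqrt(<u_j, u_j>) where u_j is the displayed integer vector. Then <v, e_j> = <v, u_j> / sqrt(<u_j, u_j>), so |<v, e_j>|^2 = <v, u_j>^2 / <u_j, u_j>.
Coefficients: <v, e_1> = 1/sqrt(6), <v, e_2> = -13/sqrt(246), <v, e_3> = -86/sqrt(1230).
Square and sum: Σ |<v, e_j>|^2 = 103/15.
Compute ||v||^2 = v·v = 23.
Deficit = 23 − 103/15 = 242/15 ≥ 0, confirming Bessel's inequality. (The deficit equals ||v − Σ <v,e_j> e_j||^2, the squared distance from v to span{e_j}.)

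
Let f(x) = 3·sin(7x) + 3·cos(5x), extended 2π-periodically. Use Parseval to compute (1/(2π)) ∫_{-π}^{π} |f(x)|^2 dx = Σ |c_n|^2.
Σ |c_n|^2 = 9

Expand |f|^2 and use orthogonality of {sin(nx), cos(mx)} on [-π, π]:
  ∫_{-π}^{π} sin(nx)^2 dx = π, ∫ cos(mx)^2 dx = π, and cross terms integrate to 0.
So ∫_{-π}^{π} f(x)^2 dx = 3^2 · π + 3^2 · π = (9 + 9)π.
Divide by 2π: (9 + 9)/2 = 9.
By Parseval, this equals Σ |c_n|^2.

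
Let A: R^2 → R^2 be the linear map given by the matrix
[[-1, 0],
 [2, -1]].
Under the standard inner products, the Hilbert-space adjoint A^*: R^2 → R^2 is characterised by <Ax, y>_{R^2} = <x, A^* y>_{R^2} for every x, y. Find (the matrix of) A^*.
A^* = A^T =
[[-1, 2],
 [0, -1]]

For real matrices with standard dot products, the defining identity <Ax, y> = <x, A^* y> gives (Ax)^T y = x^T (A^*) y, i.e. x^T A^T y = x^T (A^*) y. Since this holds for all x, y, we must have A^* = A^T. Therefore
A^* =
[[-1, 2],
 [0, -1]].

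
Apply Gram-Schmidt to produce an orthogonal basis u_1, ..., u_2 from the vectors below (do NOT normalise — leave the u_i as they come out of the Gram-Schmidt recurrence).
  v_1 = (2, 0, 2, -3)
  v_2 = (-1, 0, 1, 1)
Orthogonal basis:
  u_1 = (2, 0, 2, -3)
  u_2 = (-11/17, 0, 23/17, 8/17)

Apply the Gram-Schmidt recurrence
  u_1 = v_1
  u_i = v_i − Σ_{j<i} ((v_i · u_j) / (u_j · u_j)) · u_j.

Step by step this gives:
  u_1 = (2, 0, 2, -3)
  u_2 = (-11/17, 0, 23/17, 8/17)

Orthogonality check:
  u_2 · u_1 = 0 (should be 0)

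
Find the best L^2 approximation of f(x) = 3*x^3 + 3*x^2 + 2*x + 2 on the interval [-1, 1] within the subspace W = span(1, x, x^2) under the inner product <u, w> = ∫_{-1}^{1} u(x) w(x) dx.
g(x) = 3*x^2 + 19*x/5 + 2

The best approximation g ∈ W is the orthogonal projection of f onto W. Writing g = a_0 + a_1 x + a_2 x^2, the coefficients solve the normal equations G · a = b where
  G_{ij} = <φ_i, φ_j> and b_i = <f, φ_i>, with φ_0 = 1, φ_1 = x, φ_2 = x^2.
G =
  [2, 0, 2/3]
  [0, 2/3, 0]
  [2/3, 0, 2/5],
b = (6, 38/15, 38/15).
Solving gives a_0 = 2, a_1 = 19/5, a_2 = 3, so
  g(x) = 3*x^2 + 19*x/5 + 2.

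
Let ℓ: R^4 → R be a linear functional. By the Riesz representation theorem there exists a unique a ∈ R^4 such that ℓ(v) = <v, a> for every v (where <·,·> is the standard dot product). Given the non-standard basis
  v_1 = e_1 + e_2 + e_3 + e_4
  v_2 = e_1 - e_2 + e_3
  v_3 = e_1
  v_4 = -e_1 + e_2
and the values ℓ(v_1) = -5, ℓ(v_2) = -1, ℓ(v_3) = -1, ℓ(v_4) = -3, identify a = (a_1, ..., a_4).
a = (-1, -4, -4, 4)

Write a = (a_1, ..., a_4) in the standard basis. For each basis vector v_i, ℓ(v_i) = <v_i, a> is a linear equation in the a_j's. Collect the n equations into a matrix system V a = ℓ, where row i of V is v_i (expressed in the standard basis). Since V is invertible (lower-triangular with 1s on the diagonal, up to permutation), solve by back-substitution:
  V =
[[1, 1, 1, 1],
 [1, -1, 1, 0],
 [1, 0, 0, 0],
 [-1, 1, 0, 0]]
  V a = (-5, -1, -1, -3)
Solving gives a = (-1, -4, -4, 4).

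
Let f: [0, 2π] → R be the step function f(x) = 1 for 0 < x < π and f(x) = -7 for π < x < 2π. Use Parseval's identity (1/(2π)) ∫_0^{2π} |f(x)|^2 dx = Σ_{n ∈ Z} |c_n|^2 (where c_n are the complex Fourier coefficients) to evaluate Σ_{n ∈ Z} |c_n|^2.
Σ |c_n|^2 = 25

Parseval equates the L^2 energy of f (normalised by 1/(2π)) with the ℓ^2 sum of its Fourier coefficients: (1/(2π)) ∫_0^{2π} |f|^2 = Σ |c_n|^2.
Compute the left side: (1/(2π)) [∫_0^π 1^2 dx + ∫_π^{2π} (-7)^2 dx] = (1/(2π)) · (1π + 49π) = (1 + 49)/2 = 25.
So Σ_{n ∈ Z} |c_n|^2 = 25.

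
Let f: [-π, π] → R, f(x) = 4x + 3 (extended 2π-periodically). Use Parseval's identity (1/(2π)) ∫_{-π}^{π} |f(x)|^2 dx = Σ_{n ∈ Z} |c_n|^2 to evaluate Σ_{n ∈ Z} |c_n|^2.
Σ |c_n|^2 = 16π^2/3 + 9

Expand and integrate term by term over [-π, π]:
  ∫ (4x)^2 dx = 16·(2π^3/3); ∫ 2·4·(3)·x dx = 0 (odd integrand); ∫ 3^2 dx = 9·2π.
So (1/(2π)) ∫_{-π}^{π} (4x + 3)^2 dx = 16π^2/3 + 9 = 16π^2/3 + 9.
Parseval ⇒ Σ |c_n|^2 = 16π^2/3 + 9.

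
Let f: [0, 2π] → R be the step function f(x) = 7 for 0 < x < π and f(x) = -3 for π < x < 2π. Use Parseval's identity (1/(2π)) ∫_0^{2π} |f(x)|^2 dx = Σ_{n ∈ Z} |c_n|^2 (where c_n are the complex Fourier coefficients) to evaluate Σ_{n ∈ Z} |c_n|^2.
Σ |c_n|^2 = 29

Parseval equates the L^2 energy of f (normalised by 1/(2π)) with the ℓ^2 sum of its Fourier coefficients: (1/(2π)) ∫_0^{2π} |f|^2 = Σ |c_n|^2.
Compute the left side: (1/(2π)) [∫_0^π 7^2 dx + ∫_π^{2π} (-3)^2 dx] = (1/(2π)) · (49π + 9π) = (49 + 9)/2 = 29.
So Σ_{n ∈ Z} |c_n|^2 = 29.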